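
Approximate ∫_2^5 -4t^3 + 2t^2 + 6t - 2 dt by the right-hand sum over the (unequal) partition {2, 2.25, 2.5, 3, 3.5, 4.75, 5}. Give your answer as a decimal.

-668.0625

Subinterval widths: 0.25, 0.25, 0.5, 0.5, 1.25, 0.25.
Right endpoints: 2.25, 2.5, 3, 3.5, 4.75, 5.
f(2.25) = -23.9375, f(2.5) = -37, f(3) = -74, f(3.5) = -128, f(4.75) = -357.0625, f(5) = -422.
Sum = Σ Δt_i · f(t_i).
Sum = -668.0625.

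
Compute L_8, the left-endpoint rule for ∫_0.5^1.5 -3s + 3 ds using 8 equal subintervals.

0.1875

Δs = (1.5 − 0.5)/8 = 0.125.
Left endpoints: 0.5, 0.625, 0.75, 0.875, 1, 1.125, 1.25, 1.375.
f(0.5) = 1.5, f(0.625) = 1.125, f(0.75) = 0.75, f(0.875) = 0.375, f(1) = 0, f(1.125) = -0.375, f(1.25) = -0.75, f(1.375) = -1.125.
Sum = Δs · [f(0.5) + f(0.625) + f(0.75) + ...].
Sum = 0.1875.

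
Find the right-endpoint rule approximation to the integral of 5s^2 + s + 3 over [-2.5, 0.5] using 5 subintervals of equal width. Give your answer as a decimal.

Δs = (0.5 − (-2.5))/5 = 0.6.
Right endpoints: -1.9, -1.3, -0.7, -0.1, 0.5.
f(-1.9) = 19.15, f(-1.3) = 10.15, f(-0.7) = 4.75, f(-0.1) = 2.95, f(0.5) = 4.75.
Sum = Δs · [f(-1.9) + f(-1.3) + f(-0.7) + f(-0.1) + f(0.5)].
Sum = 25.05.

25.05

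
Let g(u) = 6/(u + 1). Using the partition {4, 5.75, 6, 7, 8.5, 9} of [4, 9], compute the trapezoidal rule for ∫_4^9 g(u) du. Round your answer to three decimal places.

4.194

Subinterval widths: 1.75, 0.25, 1, 1.5, 0.5.
g(4) = 1.2, g(5.75) = 8/9, g(6) = 6/7, g(7) = 0.75, g(8.5) = 12/19, g(9) = 0.6.
On each subinterval the trapezoid contributes (Δu_i/2)·[g(u_{i-1}) + g(u_i)].
Sum ≈ 4.194.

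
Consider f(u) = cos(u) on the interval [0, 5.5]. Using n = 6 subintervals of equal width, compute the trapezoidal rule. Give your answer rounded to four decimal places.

Δu = (5.5 − 0)/6 = 11/12.
f(0) ≈ 1.0000, f(11/12) ≈ 0.6085, f(11/6) ≈ -0.2595, f(2.75) ≈ -0.9243, f(11/3) ≈ -0.8653, f(55/12) ≈ -0.1287, f(5.5) ≈ 0.7087.
T_6 = (Δu/2)·[f(u_0) + 2f(u_1) + ... + 2f(u_{5}) + f(u_6)].
Sum ≈ -0.6554.

-0.6554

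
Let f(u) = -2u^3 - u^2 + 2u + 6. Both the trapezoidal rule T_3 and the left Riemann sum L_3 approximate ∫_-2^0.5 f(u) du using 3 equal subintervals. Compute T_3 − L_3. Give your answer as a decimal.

-3.125

T_3 ≈ 17.52314815.
L_3 ≈ 20.64814815.
T_3 − L_3 = -3.125.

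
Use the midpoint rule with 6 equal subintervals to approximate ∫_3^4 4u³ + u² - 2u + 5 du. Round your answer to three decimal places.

185.234

Δu = (4 − 3)/6 = 1/6.
Midpoints: 37/12, 3.25, 41/12, 43/12, 3.75, 47/12.
f(37/12) = 3391/27, f(3.25) = 146.375, f(41/12) = 18293/108, f(43/12) = 42059/216, f(3.75) = 222.5, f(47/12) = 54613/216.
Sum = Δu · [f(37/12) + f(3.25) + f(41/12) + ...].
Sum ≈ 185.234.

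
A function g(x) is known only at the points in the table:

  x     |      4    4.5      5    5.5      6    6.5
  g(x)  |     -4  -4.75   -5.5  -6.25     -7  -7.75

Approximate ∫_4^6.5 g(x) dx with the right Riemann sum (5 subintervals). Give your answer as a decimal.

-15.625

Δx = 0.5.
Sum = 0.5·[(-4.75) + (-5.5) + (-6.25) + (-7) + (-7.75)] = -15.625.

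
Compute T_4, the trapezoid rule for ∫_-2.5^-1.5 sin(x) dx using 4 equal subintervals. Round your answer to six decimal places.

Δx = (-1.5 − (-2.5))/4 = 0.25.
f(-2.5) ≈ -0.598472, f(-2.25) ≈ -0.778073, f(-2) ≈ -0.909297, f(-1.75) ≈ -0.983986, f(-1.5) ≈ -0.997495.
T_4 = (Δx/2)·[f(x_0) + 2f(x_1) + 2f(x_2) + 2f(x_3) + f(x_4)].
Sum ≈ -0.867335.

-0.867335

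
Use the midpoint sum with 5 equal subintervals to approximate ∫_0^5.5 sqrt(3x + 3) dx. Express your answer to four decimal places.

18.0064

Δx = (5.5 − 0)/5 = 1.1.
Midpoints: 0.55, 1.65, 2.75, 3.85, 4.95.
f(0.55) ≈ 2.1564, f(1.65) ≈ 2.8196, f(2.75) ≈ 3.3541, f(3.85) ≈ 3.8144, f(4.95) ≈ 4.2249.
Sum = Δx · [f(0.55) + f(1.65) + f(2.75) + f(3.85) + f(4.95)].
Sum ≈ 18.0064.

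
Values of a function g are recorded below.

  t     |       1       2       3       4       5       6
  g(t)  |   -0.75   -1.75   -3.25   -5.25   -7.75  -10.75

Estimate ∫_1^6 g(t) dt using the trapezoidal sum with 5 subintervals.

-23.75

Δt = 1.
T_5 = (1/2)·[(-0.75) + 2·(-1.75) + 2·(-3.25) + 2·(-5.25) + 2·(-7.75) + (-10.75)] = -23.75.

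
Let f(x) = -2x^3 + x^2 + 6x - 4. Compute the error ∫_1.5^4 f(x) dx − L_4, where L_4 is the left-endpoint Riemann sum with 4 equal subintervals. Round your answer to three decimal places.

-26.383

Exact integral: ∫_1.5^4 f(x) dx ≈ -74.01042.
L_4 ≈ -47.62695.
Error ≈ -74.01042 − (-47.62695) ≈ -26.383.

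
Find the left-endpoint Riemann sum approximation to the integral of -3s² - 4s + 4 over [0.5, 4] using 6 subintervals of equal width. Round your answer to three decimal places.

-64.106

Δs = (4 − 0.5)/6 = 7/12.
Left endpoints: 0.5, 13/12, 5/3, 2.25, 17/6, 41/12.
f(0.5) = 1.25, f(13/12) = -185/48, f(5/3) = -11, f(2.25) = -20.1875, f(17/6) = -377/12, f(41/12) = -44.6875.
Sum = Δs · [f(0.5) + f(13/12) + f(5/3) + ...].
Sum ≈ -64.106.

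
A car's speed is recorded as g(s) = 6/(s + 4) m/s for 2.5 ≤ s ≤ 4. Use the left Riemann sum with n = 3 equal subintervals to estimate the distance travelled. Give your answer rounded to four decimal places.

1.2901

Δs = (4 − 2.5)/3 = 0.5.
Left endpoints: 2.5, 3, 3.5.
g(2.5) = 12/13, g(3) = 6/7, g(3.5) = 0.8.
Sum = Δs · [g(2.5) + g(3) + g(3.5)].
Sum ≈ 1.2901.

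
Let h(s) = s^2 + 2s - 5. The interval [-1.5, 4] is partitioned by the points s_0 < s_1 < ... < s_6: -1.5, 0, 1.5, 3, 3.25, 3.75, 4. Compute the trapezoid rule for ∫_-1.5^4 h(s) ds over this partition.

Subinterval widths: 1.5, 1.5, 1.5, 0.25, 0.5, 0.25.
h(-1.5) = -5.75, h(0) = -5, h(1.5) = 0.25, h(3) = 10, h(3.25) = 12.0625, h(3.75) = 16.5625, h(4) = 19.
On each subinterval the trapezoid contributes (Δs_i/2)·[h(s_{i-1}) + h(s_i)].
Sum = 10.421875.

10.421875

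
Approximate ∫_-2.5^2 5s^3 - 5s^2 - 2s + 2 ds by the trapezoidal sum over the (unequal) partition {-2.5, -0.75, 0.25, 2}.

-74.04296875

Subinterval widths: 1.75, 1, 1.75.
f(-2.5) = -102.375, f(-0.75) = -1.421875, f(0.25) = 1.265625, f(2) = 18.
On each subinterval the trapezoid contributes (Δs_i/2)·[f(s_{i-1}) + f(s_i)].
Sum = -74.04296875.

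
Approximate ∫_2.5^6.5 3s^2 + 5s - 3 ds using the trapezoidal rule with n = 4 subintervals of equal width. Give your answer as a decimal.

339

Δs = (6.5 − 2.5)/4 = 1.
f(2.5) = 28.25, f(3.5) = 51.25, f(4.5) = 80.25, f(5.5) = 115.25, f(6.5) = 156.25.
T_4 = (Δs/2)·[f(s_0) + 2f(s_1) + 2f(s_2) + 2f(s_3) + f(s_4)].
Sum = 339.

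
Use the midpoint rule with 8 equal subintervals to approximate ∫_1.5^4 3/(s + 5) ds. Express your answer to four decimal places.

Δs = (4 − 1.5)/8 = 0.3125.
Midpoints: 1.65625, 1.96875, 2.28125, 2.59375, 2.90625, 3.21875, 3.53125, 3.84375.
f(1.65625) = 32/71, f(1.96875) = 96/223, f(2.28125) = 96/233, f(2.59375) = 32/81, f(2.90625) = 96/253, f(3.21875) = 96/263, f(3.53125) = 32/91, f(3.84375) = 96/283.
Sum = Δs · [f(1.65625) + f(1.96875) + f(2.28125) + ...].
Sum ≈ 0.9761.

0.9761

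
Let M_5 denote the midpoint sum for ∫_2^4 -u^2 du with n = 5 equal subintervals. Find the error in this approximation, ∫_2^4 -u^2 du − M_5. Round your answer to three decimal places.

-0.027

Exact integral: ∫_2^4 f(u) du ≈ -18.66667.
M_5 = -18.64.
Error ≈ -18.66667 − (-18.64) ≈ -0.027.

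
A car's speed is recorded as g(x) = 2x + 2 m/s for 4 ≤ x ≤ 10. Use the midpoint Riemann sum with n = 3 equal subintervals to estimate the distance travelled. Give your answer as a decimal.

Δx = (10 − 4)/3 = 2.
Midpoints: 5, 7, 9.
g(5) = 12, g(7) = 16, g(9) = 20.
Sum = Δx · [g(5) + g(7) + g(9)].
Sum = 96.

96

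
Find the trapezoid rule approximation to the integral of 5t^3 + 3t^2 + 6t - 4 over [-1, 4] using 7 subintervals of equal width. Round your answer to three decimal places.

419.592

Δt = (4 − (-1))/7 = 5/7.
f(-1) = -12, f(-2/7) = -1916/343, f(3/7) = -166/343, f(8/7) = 4884/343, f(13/7) = 16984/343, f(18/7) = 39884/343, f(23/7) = 77334/343, f(4) = 388.
T_7 = (Δt/2)·[f(t_0) + 2f(t_1) + ... + 2f(t_{6}) + f(t_7)].
Sum ≈ 419.592.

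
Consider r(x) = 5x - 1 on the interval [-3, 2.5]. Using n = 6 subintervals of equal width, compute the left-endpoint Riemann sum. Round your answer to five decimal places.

-24.97917

Δx = (2.5 − (-3))/6 = 11/12.
Left endpoints: -3, -25/12, -7/6, -0.25, 2/3, 19/12.
r(-3) = -16, r(-25/12) = -137/12, r(-7/6) = -41/6, r(-0.25) = -2.25, r(2/3) = 7/3, r(19/12) = 83/12.
Sum = Δx · [r(-3) + r(-25/12) + r(-7/6) + ...].
Sum ≈ -24.97917.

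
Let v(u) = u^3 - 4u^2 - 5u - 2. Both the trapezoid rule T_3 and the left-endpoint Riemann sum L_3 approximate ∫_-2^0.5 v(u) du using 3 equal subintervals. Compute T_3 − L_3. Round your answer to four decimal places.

T_3 ≈ -12.251157.
L_3 ≈ -16.678241.
T_3 − L_3 ≈ 4.4271.

4.4271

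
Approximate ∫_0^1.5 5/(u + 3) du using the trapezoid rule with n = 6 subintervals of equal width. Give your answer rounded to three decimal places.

2.029

Δu = (1.5 − 0)/6 = 0.25.
f(0) = 5/3, f(0.25) = 20/13, f(0.5) = 10/7, f(0.75) = 4/3, f(1) = 1.25, f(1.25) = 20/17, f(1.5) = 10/9.
T_6 = (Δu/2)·[f(u_0) + 2f(u_1) + ... + 2f(u_{5}) + f(u_6)].
Sum ≈ 2.029.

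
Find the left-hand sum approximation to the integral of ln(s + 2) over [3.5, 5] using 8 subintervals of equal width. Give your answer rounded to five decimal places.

2.72253

Δs = (5 − 3.5)/8 = 0.1875.
Left endpoints: 3.5, 3.6875, 3.875, 4.0625, 4.25, 4.4375, 4.625, 4.8125.
f(3.5) ≈ 1.70475, f(3.6875) ≈ 1.73827, f(3.875) ≈ 1.77071, f(4.0625) ≈ 1.80212, f(4.25) ≈ 1.83258, f(4.4375) ≈ 1.86214, f(4.625) ≈ 1.89085, f(4.8125) ≈ 1.91876.
Sum = Δs · [f(3.5) + f(3.6875) + f(3.875) + ...].
Sum ≈ 2.72253.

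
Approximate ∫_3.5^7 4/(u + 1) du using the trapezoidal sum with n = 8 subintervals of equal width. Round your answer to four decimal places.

2.3036

Δu = (7 − 3.5)/8 = 0.4375.
f(3.5) = 8/9, f(3.9375) = 64/79, f(4.375) = 32/43, f(4.8125) = 64/93, f(5.25) = 0.64, f(5.6875) = 64/107, f(6.125) = 32/57, f(6.5625) = 64/121, f(7) = 0.5.
T_8 = (Δu/2)·[f(u_0) + 2f(u_1) + ... + 2f(u_{7}) + f(u_8)].
Sum ≈ 2.3036.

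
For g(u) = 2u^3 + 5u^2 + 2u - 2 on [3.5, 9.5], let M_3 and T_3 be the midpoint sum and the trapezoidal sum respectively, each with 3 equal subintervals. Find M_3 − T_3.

M_3 = 5333.
T_3 = 5597.
M_3 − T_3 = -264.

-264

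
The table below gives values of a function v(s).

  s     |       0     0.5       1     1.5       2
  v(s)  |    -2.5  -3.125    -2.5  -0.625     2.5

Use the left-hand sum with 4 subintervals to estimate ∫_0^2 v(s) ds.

-4.375

Δs = 0.5.
Sum = 0.5·[(-2.5) + (-3.125) + (-2.5) + (-0.625)] = -4.375.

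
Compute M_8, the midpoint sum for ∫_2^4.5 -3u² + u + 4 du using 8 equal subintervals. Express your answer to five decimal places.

-64.93896

Δu = (4.5 − 2)/8 = 0.3125.
Midpoints: 2.15625, 2.46875, 2.78125, 3.09375, 3.40625, 3.71875, 4.03125, 4.34375.
f(2.15625) = -7979/1024, f(2.46875) = -12099/1024, f(2.78125) = -16819/1024, f(3.09375) = -22139/1024, f(3.40625) = -28059/1024, f(3.71875) = -34579/1024, f(4.03125) = -41699/1024, f(4.34375) = -49419/1024.
Sum = Δu · [f(2.15625) + f(2.46875) + f(2.78125) + ...].
Sum ≈ -64.93896.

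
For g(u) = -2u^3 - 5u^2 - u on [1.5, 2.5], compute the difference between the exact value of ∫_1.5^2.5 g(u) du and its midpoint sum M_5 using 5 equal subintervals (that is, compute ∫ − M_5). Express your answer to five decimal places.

-0.05667

Exact integral: ∫_1.5^2.5 g(u) du ≈ -39.4166667.
M_5 = -39.36.
Error ≈ -39.4166667 − (-39.36) ≈ -0.05667.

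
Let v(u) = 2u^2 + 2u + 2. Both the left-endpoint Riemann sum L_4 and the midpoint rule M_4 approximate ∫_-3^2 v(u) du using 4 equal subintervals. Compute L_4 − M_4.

L_4 = 30.9375.
M_4 = 27.03125.
L_4 − M_4 = 3.90625.

3.90625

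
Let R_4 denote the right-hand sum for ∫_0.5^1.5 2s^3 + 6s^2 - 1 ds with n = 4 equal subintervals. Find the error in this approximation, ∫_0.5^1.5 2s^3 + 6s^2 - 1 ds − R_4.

Exact integral: ∫_0.5^1.5 f(s) ds = 8.
R_4 = 10.4375.
Error = 8 − 10.4375 = -2.4375.

-2.4375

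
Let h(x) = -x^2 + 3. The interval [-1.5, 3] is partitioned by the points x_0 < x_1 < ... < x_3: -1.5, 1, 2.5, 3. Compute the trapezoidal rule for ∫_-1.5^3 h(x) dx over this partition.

Subinterval widths: 2.5, 1.5, 0.5.
h(-1.5) = 0.75, h(1) = 2, h(2.5) = -3.25, h(3) = -6.
On each subinterval the trapezoid contributes (Δx_i/2)·[h(x_{i-1}) + h(x_i)].
Sum = 0.1875.

0.1875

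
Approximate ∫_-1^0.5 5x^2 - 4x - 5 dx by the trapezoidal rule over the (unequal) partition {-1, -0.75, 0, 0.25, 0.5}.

Subinterval widths: 0.25, 0.75, 0.25, 0.25.
f(-1) = 4, f(-0.75) = 0.8125, f(0) = -5, f(0.25) = -5.6875, f(0.5) = -5.75.
On each subinterval the trapezoid contributes (Δx_i/2)·[f(x_{i-1}) + f(x_i)].
Sum = -3.734375.

-3.734375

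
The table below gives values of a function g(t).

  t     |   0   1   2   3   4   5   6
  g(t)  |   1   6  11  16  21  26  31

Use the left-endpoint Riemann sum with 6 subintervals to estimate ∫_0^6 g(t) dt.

Δt = 1.
Sum = 1·[1 + 6 + 11 + 16 + 21 + 26] = 81.

81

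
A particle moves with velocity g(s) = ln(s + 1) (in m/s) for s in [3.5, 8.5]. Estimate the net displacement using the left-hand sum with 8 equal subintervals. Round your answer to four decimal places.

9.3816

Δs = (8.5 − 3.5)/8 = 0.625.
Left endpoints: 3.5, 4.125, 4.75, 5.375, 6, 6.625, 7.25, 7.875.
g(3.5) ≈ 1.5041, g(4.125) ≈ 1.6341, g(4.75) ≈ 1.7492, g(5.375) ≈ 1.8524, g(6) ≈ 1.9459, g(6.625) ≈ 2.0314, g(7.25) ≈ 2.1102, g(7.875) ≈ 2.1832.
Sum = Δs · [g(3.5) + g(4.125) + g(4.75) + ...].
Sum ≈ 9.3816.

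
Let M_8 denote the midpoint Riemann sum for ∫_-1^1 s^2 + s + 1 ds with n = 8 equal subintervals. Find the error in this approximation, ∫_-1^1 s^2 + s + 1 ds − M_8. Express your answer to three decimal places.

Exact integral: ∫_-1^1 f(s) ds ≈ 2.66667.
M_8 = 2.65625.
Error ≈ 2.66667 − 2.65625 ≈ 0.010.

0.010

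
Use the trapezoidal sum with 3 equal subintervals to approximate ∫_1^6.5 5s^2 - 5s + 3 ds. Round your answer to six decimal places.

384.821759

Δs = (6.5 − 1)/3 = 11/6.
f(1) = 3, f(17/6) = 1043/36, f(14/3) = 797/9, f(6.5) = 181.75.
T_3 = (Δs/2)·[f(s_0) + 2f(s_1) + 2f(s_2) + f(s_3)].
Sum ≈ 384.821759.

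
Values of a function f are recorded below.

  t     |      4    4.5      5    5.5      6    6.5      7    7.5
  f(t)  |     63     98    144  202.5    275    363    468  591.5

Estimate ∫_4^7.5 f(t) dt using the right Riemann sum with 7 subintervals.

Δt = 0.5.
Sum = 0.5·[98 + 144 + 202.5 + 275 + 363 + 468 + 591.5] = 1071.

1071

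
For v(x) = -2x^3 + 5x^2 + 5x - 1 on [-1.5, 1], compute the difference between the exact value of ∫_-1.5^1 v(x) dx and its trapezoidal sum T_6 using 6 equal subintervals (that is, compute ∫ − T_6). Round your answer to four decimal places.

-0.4702

Exact integral: ∫_-1.5^1 v(x) dx ≈ 3.697917.
T_6 ≈ 4.168113.
Error ≈ 3.697917 − 4.168113 ≈ -0.4702.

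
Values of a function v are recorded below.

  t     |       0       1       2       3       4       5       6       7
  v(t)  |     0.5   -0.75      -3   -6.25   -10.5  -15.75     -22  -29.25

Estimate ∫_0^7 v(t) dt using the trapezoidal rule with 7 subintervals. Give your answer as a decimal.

Δt = 1.
T_7 = (1/2)·[0.5 + 2·(-0.75) + 2·(-3) + 2·(-6.25) + 2·(-10.5) + 2·(-15.75) + 2·(-22) + (-29.25)] = -72.625.

-72.625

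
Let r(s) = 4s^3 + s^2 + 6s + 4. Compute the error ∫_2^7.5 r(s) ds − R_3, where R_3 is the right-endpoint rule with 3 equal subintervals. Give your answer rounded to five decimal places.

Exact integral: ∫_2^7.5 r(s) ds ≈ 3464.7708333.
R_3 ≈ 5239.1574074.
Error ≈ 3464.7708333 − 5239.1574074 ≈ -1774.38657.

-1774.38657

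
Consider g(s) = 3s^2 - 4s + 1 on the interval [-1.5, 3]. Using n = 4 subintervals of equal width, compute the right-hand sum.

25.48828125

Δs = (3 − (-1.5))/4 = 1.125.
Right endpoints: -0.375, 0.75, 1.875, 3.
g(-0.375) = 2.921875, g(0.75) = -0.3125, g(1.875) = 4.046875, g(3) = 16.
Sum = Δs · [g(-0.375) + g(0.75) + g(1.875) + g(3)].
Sum = 25.48828125.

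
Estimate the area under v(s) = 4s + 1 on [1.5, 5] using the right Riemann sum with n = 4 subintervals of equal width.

55.125

Δs = (5 − 1.5)/4 = 0.875.
Right endpoints: 2.375, 3.25, 4.125, 5.
v(2.375) = 10.5, v(3.25) = 14, v(4.125) = 17.5, v(5) = 21.
Sum = Δs · [v(2.375) + v(3.25) + v(4.125) + v(5)].
Sum = 55.125.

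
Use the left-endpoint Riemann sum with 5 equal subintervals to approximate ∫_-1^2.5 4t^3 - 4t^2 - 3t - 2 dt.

-9.8

Δt = (2.5 − (-1))/5 = 0.7.
Left endpoints: -1, -0.3, 0.4, 1.1, 1.8.
f(-1) = -7, f(-0.3) = -1.568, f(0.4) = -3.584, f(1.1) = -4.816, f(1.8) = 2.968.
Sum = Δt · [f(-1) + f(-0.3) + f(0.4) + f(1.1) + f(1.8)].
Sum = -9.8.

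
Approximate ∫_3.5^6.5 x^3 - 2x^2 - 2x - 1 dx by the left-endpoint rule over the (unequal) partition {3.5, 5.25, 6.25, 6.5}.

134.36328125

Subinterval widths: 1.75, 1, 0.25.
Left endpoints: 3.5, 5.25, 6.25.
f(3.5) = 10.375, f(5.25) = 78.078125, f(6.25) = 152.515625.
Sum = Σ Δx_i · f(x_i).
Sum = 134.36328125.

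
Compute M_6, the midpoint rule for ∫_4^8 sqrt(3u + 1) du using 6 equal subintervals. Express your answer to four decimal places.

17.3639

Δu = (8 − 4)/6 = 2/3.
Midpoints: 13/3, 5, 17/3, 19/3, 7, 23/3.
f(13/3) ≈ 3.7417, f(5) ≈ 4.0000, f(17/3) ≈ 4.2426, f(19/3) ≈ 4.4721, f(7) ≈ 4.6904, f(23/3) ≈ 4.8990.
Sum = Δu · [f(13/3) + f(5) + f(17/3) + ...].
Sum ≈ 17.3639.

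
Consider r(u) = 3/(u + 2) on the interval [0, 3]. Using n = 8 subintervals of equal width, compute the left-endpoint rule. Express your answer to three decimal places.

Δu = (3 − 0)/8 = 0.375.
Left endpoints: 0, 0.375, 0.75, 1.125, 1.5, 1.875, 2.25, 2.625.
r(0) = 1.5, r(0.375) = 24/19, r(0.75) = 12/11, r(1.125) = 0.96, r(1.5) = 6/7, r(1.875) = 24/31, r(2.25) = 12/17, r(2.625) = 24/37.
Sum = Δu · [r(0) + r(0.375) + r(0.75) + ...].
Sum ≈ 2.925.

2.925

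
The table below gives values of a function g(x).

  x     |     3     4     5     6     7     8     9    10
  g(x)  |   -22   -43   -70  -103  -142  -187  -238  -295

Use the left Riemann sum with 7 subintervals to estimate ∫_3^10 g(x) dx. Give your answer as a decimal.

-805

Δx = 1.
Sum = 1·[(-22) + (-43) + (-70) + (-103) + (-142) + (-187) + (-238)] = -805.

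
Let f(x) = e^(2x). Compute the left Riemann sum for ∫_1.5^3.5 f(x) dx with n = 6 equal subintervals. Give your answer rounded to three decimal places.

378.639

Δx = (3.5 − 1.5)/6 = 1/3.
Left endpoints: 1.5, 11/6, 13/6, 2.5, 17/6, 19/6.
f(1.5) ≈ 20.086, f(11/6) ≈ 39.121, f(13/6) ≈ 76.198, f(2.5) ≈ 148.413, f(17/6) ≈ 289.069, f(19/6) ≈ 563.030.
Sum = Δx · [f(1.5) + f(11/6) + f(13/6) + ...].
Sum ≈ 378.639.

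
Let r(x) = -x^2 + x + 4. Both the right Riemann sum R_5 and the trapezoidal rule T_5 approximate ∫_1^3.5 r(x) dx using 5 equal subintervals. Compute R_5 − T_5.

-2.1875

R_5 = -0.625.
T_5 = 1.5625.
R_5 − T_5 = -2.1875.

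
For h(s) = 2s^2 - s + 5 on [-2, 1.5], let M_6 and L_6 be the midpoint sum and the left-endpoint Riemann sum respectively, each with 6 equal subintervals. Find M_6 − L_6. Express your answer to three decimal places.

-2.637

M_6 ≈ 25.75984.
L_6 ≈ 28.39699.
M_6 − L_6 ≈ -2.637.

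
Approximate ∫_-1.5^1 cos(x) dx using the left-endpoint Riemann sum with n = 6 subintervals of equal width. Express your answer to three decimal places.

Δx = (1 − (-1.5))/6 = 5/12.
Left endpoints: -1.5, -13/12, -2/3, -0.25, 1/6, 7/12.
f(-1.5) ≈ 0.071, f(-13/12) ≈ 0.468, f(-2/3) ≈ 0.786, f(-0.25) ≈ 0.969, f(1/6) ≈ 0.986, f(7/12) ≈ 0.835.
Sum = Δx · [f(-1.5) + f(-13/12) + f(-2/3) + ...].
Sum ≈ 1.714.

1.714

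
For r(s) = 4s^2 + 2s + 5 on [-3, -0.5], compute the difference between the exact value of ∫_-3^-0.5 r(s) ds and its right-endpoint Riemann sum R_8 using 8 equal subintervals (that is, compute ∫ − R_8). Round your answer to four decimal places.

Exact integral: ∫_-3^-0.5 r(s) ds ≈ 39.583333.
R_8 = 35.05859375.
Error ≈ 39.583333 − 35.05859375 ≈ 4.5247.

4.5247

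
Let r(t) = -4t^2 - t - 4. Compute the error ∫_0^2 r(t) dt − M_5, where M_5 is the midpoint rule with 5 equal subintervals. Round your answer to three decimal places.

Exact integral: ∫_0^2 r(t) dt ≈ -20.66667.
M_5 = -20.56.
Error ≈ -20.66667 − (-20.56) ≈ -0.107.

-0.107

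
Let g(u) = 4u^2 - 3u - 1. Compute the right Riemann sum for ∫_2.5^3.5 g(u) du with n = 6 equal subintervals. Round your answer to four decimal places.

Δu = (3.5 − 2.5)/6 = 1/6.
Right endpoints: 8/3, 17/6, 3, 19/6, 10/3, 3.5.
g(8/3) = 175/9, g(17/6) = 407/18, g(3) = 26, g(19/6) = 533/18, g(10/3) = 301/9, g(3.5) = 37.5.
Sum = Δu · [g(8/3) + g(17/6) + g(3) + ...].
Sum ≈ 28.1019.

28.1019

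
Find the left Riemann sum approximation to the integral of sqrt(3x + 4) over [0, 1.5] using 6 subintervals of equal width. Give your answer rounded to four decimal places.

Δx = (1.5 − 0)/6 = 0.25.
Left endpoints: 0, 0.25, 0.5, 0.75, 1, 1.25.
f(0) ≈ 2.0000, f(0.25) ≈ 2.1794, f(0.5) ≈ 2.3452, f(0.75) ≈ 2.5000, f(1) ≈ 2.6458, f(1.25) ≈ 2.7839.
Sum = Δx · [f(0) + f(0.25) + f(0.5) + ...].
Sum ≈ 3.6136.

3.6136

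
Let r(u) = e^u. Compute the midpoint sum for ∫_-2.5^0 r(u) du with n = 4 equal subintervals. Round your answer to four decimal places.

Δu = (0 − (-2.5))/4 = 0.625.
Midpoints: -2.1875, -1.5625, -0.9375, -0.3125.
r(-2.1875) ≈ 0.1122, r(-1.5625) ≈ 0.2096, r(-0.9375) ≈ 0.3916, r(-0.3125) ≈ 0.7316.
Sum = Δu · [r(-2.1875) + r(-1.5625) + r(-0.9375) + r(-0.3125)].
Sum ≈ 0.9031.

0.9031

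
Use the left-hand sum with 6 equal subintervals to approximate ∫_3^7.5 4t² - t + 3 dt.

Δt = (7.5 − 3)/6 = 0.75.
Left endpoints: 3, 3.75, 4.5, 5.25, 6, 6.75.
f(3) = 36, f(3.75) = 55.5, f(4.5) = 79.5, f(5.25) = 108, f(6) = 141, f(6.75) = 178.5.
Sum = Δt · [f(3) + f(3.75) + f(4.5) + ...].
Sum = 448.875.

448.875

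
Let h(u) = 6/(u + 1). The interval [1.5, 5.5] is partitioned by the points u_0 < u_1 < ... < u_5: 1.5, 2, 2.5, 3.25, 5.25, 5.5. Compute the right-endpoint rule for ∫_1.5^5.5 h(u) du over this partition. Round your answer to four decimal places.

5.0667

Subinterval widths: 0.5, 0.5, 0.75, 2, 0.25.
Right endpoints: 2, 2.5, 3.25, 5.25, 5.5.
h(2) = 2, h(2.5) = 12/7, h(3.25) = 24/17, h(5.25) = 0.96, h(5.5) = 12/13.
Sum = Σ Δu_i · h(u_i).
Sum ≈ 5.0667.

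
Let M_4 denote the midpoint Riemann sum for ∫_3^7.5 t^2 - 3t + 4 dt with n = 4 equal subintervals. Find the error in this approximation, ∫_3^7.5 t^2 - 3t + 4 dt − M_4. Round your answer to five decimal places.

Exact integral: ∫_3^7.5 f(t) dt = 78.75.
M_4 ≈ 78.2753906.
Error ≈ 78.75 − 78.2753906 ≈ 0.47461.

0.47461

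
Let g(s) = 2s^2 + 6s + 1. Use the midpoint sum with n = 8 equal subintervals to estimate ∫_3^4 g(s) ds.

46.6640625

Δs = (4 − 3)/8 = 0.125.
Midpoints: 3.0625, 3.1875, 3.3125, 3.4375, 3.5625, 3.6875, 3.8125, 3.9375.
g(3.0625) = 38.1328125, g(3.1875) = 40.4453125, g(3.3125) = 42.8203125, g(3.4375) = 45.2578125, g(3.5625) = 47.7578125, g(3.6875) = 50.3203125, g(3.8125) = 52.9453125, g(3.9375) = 55.6328125.
Sum = Δs · [g(3.0625) + g(3.1875) + g(3.3125) + ...].
Sum = 46.6640625.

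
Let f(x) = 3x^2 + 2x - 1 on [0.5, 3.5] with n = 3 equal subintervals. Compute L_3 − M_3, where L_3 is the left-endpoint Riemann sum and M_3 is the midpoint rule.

-18.75

L_3 = 32.25.
M_3 = 51.
L_3 − M_3 = -18.75.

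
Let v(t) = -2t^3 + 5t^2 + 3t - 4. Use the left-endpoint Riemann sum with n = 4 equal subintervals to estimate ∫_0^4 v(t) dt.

0

Δt = (4 − 0)/4 = 1.
Left endpoints: 0, 1, 2, 3.
v(0) = -4, v(1) = 2, v(2) = 6, v(3) = -4.
Sum = Δt · [v(0) + v(1) + v(2) + v(3)].
Sum = 0.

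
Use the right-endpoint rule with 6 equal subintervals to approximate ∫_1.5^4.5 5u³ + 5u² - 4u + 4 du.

763.9375

Δu = (4.5 − 1.5)/6 = 0.5.
Right endpoints: 2, 2.5, 3, 3.5, 4, 4.5.
f(2) = 56, f(2.5) = 103.375, f(3) = 172, f(3.5) = 265.625, f(4) = 388, f(4.5) = 542.875.
Sum = Δu · [f(2) + f(2.5) + f(3) + ...].
Sum = 763.9375.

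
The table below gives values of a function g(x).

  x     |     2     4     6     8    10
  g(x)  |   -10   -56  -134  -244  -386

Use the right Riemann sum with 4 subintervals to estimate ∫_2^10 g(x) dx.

Δx = 2.
Sum = 2·[(-56) + (-134) + (-244) + (-386)] = -1640.

-1640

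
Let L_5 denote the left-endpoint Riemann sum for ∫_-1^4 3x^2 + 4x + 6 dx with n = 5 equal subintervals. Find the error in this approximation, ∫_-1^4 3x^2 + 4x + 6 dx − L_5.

30

Exact integral: ∫_-1^4 f(x) dx = 125.
L_5 = 95.
Error = 125 − 95 = 30.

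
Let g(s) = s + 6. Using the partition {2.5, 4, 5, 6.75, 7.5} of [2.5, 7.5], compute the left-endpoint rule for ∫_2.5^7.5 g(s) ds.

51.5625

Subinterval widths: 1.5, 1, 1.75, 0.75.
Left endpoints: 2.5, 4, 5, 6.75.
g(2.5) = 8.5, g(4) = 10, g(5) = 11, g(6.75) = 12.75.
Sum = Σ Δs_i · g(s_i).
Sum = 51.5625.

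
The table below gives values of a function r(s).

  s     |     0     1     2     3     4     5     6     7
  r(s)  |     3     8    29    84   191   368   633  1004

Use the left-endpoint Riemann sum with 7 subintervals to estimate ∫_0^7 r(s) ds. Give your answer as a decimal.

Δs = 1.
Sum = 1·[3 + 8 + 29 + 84 + 191 + 368 + 633] = 1316.

1316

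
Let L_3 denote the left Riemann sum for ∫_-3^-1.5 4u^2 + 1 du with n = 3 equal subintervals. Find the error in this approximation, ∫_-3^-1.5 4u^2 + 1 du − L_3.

-7

Exact integral: ∫_-3^-1.5 f(u) du = 33.
L_3 = 40.
Error = 33 − 40 = -7.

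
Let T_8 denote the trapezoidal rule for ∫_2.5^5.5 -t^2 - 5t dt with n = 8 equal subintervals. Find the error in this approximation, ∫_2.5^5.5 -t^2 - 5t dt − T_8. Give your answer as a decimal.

Exact integral: ∫_2.5^5.5 f(t) dt = -110.25.
T_8 = -110.3203125.
Error = -110.25 − (-110.3203125) = 0.0703125.

0.0703125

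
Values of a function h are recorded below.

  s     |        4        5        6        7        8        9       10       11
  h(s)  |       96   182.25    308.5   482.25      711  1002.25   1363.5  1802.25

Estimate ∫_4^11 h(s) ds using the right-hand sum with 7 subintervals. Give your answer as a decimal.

5852

Δs = 1.
Sum = 1·[182.25 + 308.5 + 482.25 + 711 + 1002.25 + 1363.5 + 1802.25] = 5852.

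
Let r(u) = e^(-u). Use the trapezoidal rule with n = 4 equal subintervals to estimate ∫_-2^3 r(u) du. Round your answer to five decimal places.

Δu = (3 − (-2))/4 = 1.25.
r(-2) ≈ 7.38906, r(-0.75) ≈ 2.11700, r(0.5) ≈ 0.60653, r(1.75) ≈ 0.17377, r(3) ≈ 0.04979.
T_4 = (Δu/2)·[r(u_0) + 2r(u_1) + 2r(u_2) + 2r(u_3) + r(u_4)].
Sum ≈ 8.27091.

8.27091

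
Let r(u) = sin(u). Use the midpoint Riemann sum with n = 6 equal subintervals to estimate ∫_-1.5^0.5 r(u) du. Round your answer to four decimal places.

-0.8106

Δu = (0.5 − (-1.5))/6 = 1/3.
Midpoints: -4/3, -1, -2/3, -1/3, 0, 1/3.
r(-4/3) ≈ -0.9719, r(-1) ≈ -0.8415, r(-2/3) ≈ -0.6184, r(-1/3) ≈ -0.3272, r(0) ≈ 0.0000, r(1/3) ≈ 0.3272.
Sum = Δu · [r(-4/3) + r(-1) + r(-2/3) + ...].
Sum ≈ -0.8106.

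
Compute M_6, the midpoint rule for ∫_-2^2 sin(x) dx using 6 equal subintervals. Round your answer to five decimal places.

Δx = (2 − (-2))/6 = 2/3.
Midpoints: -5/3, -1, -1/3, 1/3, 1, 5/3.
f(-5/3) ≈ -0.99541, f(-1) ≈ -0.84147, f(-1/3) ≈ -0.32719, f(1/3) ≈ 0.32719, f(1) ≈ 0.84147, f(5/3) ≈ 0.99541.
Sum = Δx · [f(-5/3) + f(-1) + f(-1/3) + ...].
Sum ≈ 0.00000.

0.00000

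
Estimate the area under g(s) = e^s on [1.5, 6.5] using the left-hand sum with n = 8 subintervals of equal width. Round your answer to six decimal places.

Δs = (6.5 − 1.5)/8 = 0.625.
Left endpoints: 1.5, 2.125, 2.75, 3.375, 4, 4.625, 5.25, 5.875.
g(1.5) ≈ 4.481689, g(2.125) ≈ 8.372897, g(2.75) ≈ 15.642632, g(3.375) ≈ 29.224284, g(4) ≈ 54.598150, g(4.625) ≈ 102.002773, g(5.25) ≈ 190.566268, g(5.875) ≈ 356.024661.
Sum = Δs · [g(1.5) + g(2.125) + g(2.75) + ...].
Sum ≈ 475.570847.

475.570847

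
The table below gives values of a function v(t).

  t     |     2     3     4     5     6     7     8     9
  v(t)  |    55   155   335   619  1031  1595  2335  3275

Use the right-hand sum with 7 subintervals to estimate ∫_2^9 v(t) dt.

Δt = 1.
Sum = 1·[155 + 335 + 619 + 1031 + 1595 + 2335 + 3275] = 9345.

9345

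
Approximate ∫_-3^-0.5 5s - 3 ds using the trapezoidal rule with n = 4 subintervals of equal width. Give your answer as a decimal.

-29.375

Δs = (-0.5 − (-3))/4 = 0.625.
f(-3) = -18, f(-2.375) = -14.875, f(-1.75) = -11.75, f(-1.125) = -8.625, f(-0.5) = -5.5.
T_4 = (Δs/2)·[f(s_0) + 2f(s_1) + 2f(s_2) + 2f(s_3) + f(s_4)].
Sum = -29.375.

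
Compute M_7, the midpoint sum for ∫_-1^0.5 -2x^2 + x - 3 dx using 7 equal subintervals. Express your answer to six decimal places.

-5.613520

Δx = (0.5 − (-1))/7 = 3/14.
Midpoints: -25/28, -19/28, -13/28, -0.25, -1/28, 5/28, 11/28.
f(-25/28) = -2151/392, f(-19/28) = -1803/392, f(-13/28) = -1527/392, f(-0.25) = -3.375, f(-1/28) = -1191/392, f(5/28) = -1131/392, f(11/28) = -1143/392.
Sum = Δx · [f(-25/28) + f(-19/28) + f(-13/28) + ...].
Sum ≈ -5.613520.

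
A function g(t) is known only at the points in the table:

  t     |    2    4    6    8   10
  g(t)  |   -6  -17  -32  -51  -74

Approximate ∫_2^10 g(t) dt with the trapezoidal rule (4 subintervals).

Δt = 2.
T_4 = (2/2)·[(-6) + 2·(-17) + 2·(-32) + 2·(-51) + (-74)] = -280.

-280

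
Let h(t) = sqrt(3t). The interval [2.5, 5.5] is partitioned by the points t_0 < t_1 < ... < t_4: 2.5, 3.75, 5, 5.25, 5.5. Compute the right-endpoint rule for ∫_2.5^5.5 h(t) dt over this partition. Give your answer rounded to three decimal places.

Subinterval widths: 1.25, 1.25, 0.25, 0.25.
Right endpoints: 3.75, 5, 5.25, 5.5.
h(3.75) ≈ 3.354, h(5) ≈ 3.873, h(5.25) ≈ 3.969, h(5.5) ≈ 4.062.
Sum = Σ Δt_i · h(t_i).
Sum ≈ 11.042.

11.042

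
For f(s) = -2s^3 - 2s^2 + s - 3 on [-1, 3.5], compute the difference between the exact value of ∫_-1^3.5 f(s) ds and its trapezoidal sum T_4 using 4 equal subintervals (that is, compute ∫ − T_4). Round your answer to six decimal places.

9.017578

Exact integral: ∫_-1^3.5 f(s) ds = -111.65625.
T_4 ≈ -120.67382812.
Error ≈ -111.65625 − (-120.67382812) ≈ 9.017578.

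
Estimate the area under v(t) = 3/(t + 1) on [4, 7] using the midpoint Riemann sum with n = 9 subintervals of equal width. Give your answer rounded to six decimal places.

Δt = (7 − 4)/9 = 1/3.
Midpoints: 25/6, 4.5, 29/6, 31/6, 5.5, 35/6, 37/6, 6.5, 41/6.
v(25/6) = 18/31, v(4.5) = 6/11, v(29/6) = 18/35, v(31/6) = 18/37, v(5.5) = 6/13, v(35/6) = 18/41, v(37/6) = 18/43, v(6.5) = 0.4, v(41/6) = 18/47.
Sum = Δt · [v(25/6) + v(4.5) + v(29/6) + ...].
Sum ≈ 1.409673.

1.409673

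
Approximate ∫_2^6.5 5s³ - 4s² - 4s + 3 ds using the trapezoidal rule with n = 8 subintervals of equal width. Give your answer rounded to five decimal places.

Δs = (6.5 − 2)/8 = 0.5625.
f(2) = 19, f(2.5625) = 207325/4096, f(3.125) = 53261/512, f(3.6875) = 755983/4096, f(4.25) = 297.578125, f(4.8125) = 1836649/4096, f(5.375) = 328895/512, f(5.9375) = 3624283/4096, f(6.5) = 1181.125.
T_8 = (Δs/2)·[f(s_0) + 2f(s_1) + ... + 2f(s_{7}) + f(s_8)].
Sum ≈ 1807.00708.

1807.00708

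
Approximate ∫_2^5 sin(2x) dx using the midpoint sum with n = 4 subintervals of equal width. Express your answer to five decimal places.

0.10201

Δx = (5 − 2)/4 = 0.75.
Midpoints: 2.375, 3.125, 3.875, 4.625.
f(2.375) ≈ -0.99929, f(3.125) ≈ -0.03318, f(3.875) ≈ 0.99460, f(4.625) ≈ 0.17389.
Sum = Δx · [f(2.375) + f(3.125) + f(3.875) + f(4.625)].
Sum ≈ 0.10201.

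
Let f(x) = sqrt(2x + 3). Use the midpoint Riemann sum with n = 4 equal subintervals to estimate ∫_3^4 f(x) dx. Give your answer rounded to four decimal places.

3.1610

Δx = (4 − 3)/4 = 0.25.
Midpoints: 3.125, 3.375, 3.625, 3.875.
f(3.125) ≈ 3.0414, f(3.375) ≈ 3.1225, f(3.625) ≈ 3.2016, f(3.875) ≈ 3.2787.
Sum = Δx · [f(3.125) + f(3.375) + f(3.625) + f(3.875)].
Sum ≈ 3.1610.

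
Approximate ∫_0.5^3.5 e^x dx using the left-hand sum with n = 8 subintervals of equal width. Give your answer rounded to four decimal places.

25.9346

Δx = (3.5 − 0.5)/8 = 0.375.
Left endpoints: 0.5, 0.875, 1.25, 1.625, 2, 2.375, 2.75, 3.125.
f(0.5) ≈ 1.6487, f(0.875) ≈ 2.3989, f(1.25) ≈ 3.4903, f(1.625) ≈ 5.0784, f(2) ≈ 7.3891, f(2.375) ≈ 10.7510, f(2.75) ≈ 15.6426, f(3.125) ≈ 22.7599.
Sum = Δx · [f(0.5) + f(0.875) + f(1.25) + ...].
Sum ≈ 25.9346.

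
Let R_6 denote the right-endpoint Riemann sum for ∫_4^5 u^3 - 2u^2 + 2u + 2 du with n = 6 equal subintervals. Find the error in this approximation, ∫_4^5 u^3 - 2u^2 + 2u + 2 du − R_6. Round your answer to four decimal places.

-3.8032

Exact integral: ∫_4^5 f(u) du ≈ 62.583333.
R_6 ≈ 66.386574.
Error ≈ 62.583333 − 66.386574 ≈ -3.8032.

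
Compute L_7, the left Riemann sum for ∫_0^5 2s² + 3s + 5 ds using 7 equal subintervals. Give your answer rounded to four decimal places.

Δs = (5 − 0)/7 = 5/7.
Left endpoints: 0, 5/7, 10/7, 15/7, 20/7, 25/7, 30/7.
f(0) = 5, f(5/7) = 400/49, f(10/7) = 655/49, f(15/7) = 1010/49, f(20/7) = 1465/49, f(25/7) = 2020/49, f(30/7) = 2675/49.
Sum = Δs · [f(0) + f(5/7) + f(10/7) + ...].
Sum ≈ 123.4694.

123.4694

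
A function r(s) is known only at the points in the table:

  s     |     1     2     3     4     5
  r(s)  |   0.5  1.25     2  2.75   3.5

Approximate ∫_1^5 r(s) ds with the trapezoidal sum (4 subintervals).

8

Δs = 1.
T_4 = (1/2)·[0.5 + 2·1.25 + 2·2 + 2·2.75 + 3.5] = 8.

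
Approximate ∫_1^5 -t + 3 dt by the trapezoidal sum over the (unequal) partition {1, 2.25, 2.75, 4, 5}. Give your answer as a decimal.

0

Subinterval widths: 1.25, 0.5, 1.25, 1.
f(1) = 2, f(2.25) = 0.75, f(2.75) = 0.25, f(4) = -1, f(5) = -2.
On each subinterval the trapezoid contributes (Δt_i/2)·[f(t_{i-1}) + f(t_i)].
Sum = 0.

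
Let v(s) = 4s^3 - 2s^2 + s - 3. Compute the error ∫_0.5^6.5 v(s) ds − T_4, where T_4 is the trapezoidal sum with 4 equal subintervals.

-90

Exact integral: ∫_0.5^6.5 v(s) ds = 1605.
T_4 = 1695.
Error = 1605 − 1695 = -90.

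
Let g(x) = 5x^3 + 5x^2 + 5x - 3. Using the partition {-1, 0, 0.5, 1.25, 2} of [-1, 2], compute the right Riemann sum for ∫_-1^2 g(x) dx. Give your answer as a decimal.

Subinterval widths: 1, 0.5, 0.75, 0.75.
Right endpoints: 0, 0.5, 1.25, 2.
g(0) = -3, g(0.5) = 1.375, g(1.25) = 20.828125, g(2) = 67.
Sum = Σ Δx_i · g(x_i).
Sum = 63.55859375.

63.55859375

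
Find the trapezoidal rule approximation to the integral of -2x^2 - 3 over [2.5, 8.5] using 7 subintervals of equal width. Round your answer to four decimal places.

Δx = (8.5 − 2.5)/7 = 6/7.
f(2.5) = -15.5, f(47/14) = -2503/98, f(59/14) = -3775/98, f(71/14) = -5335/98, f(83/14) = -7183/98, f(95/14) = -9319/98, f(107/14) = -11743/98, f(8.5) = -147.5.
T_7 = (Δx/2)·[f(x_0) + 2f(x_1) + ... + 2f(x_{6}) + f(x_7)].
Sum ≈ -418.4694.

-418.4694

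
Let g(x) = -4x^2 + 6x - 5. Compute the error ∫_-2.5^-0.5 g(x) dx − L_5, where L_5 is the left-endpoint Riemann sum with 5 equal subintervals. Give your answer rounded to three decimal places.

Exact integral: ∫_-2.5^-0.5 g(x) dx ≈ -48.66667.
L_5 = -56.08.
Error ≈ -48.66667 − (-56.08) ≈ 7.413.

7.413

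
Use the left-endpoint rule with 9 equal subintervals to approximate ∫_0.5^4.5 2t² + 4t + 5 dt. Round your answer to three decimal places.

108.486

Δt = (4.5 − 0.5)/9 = 4/9.
Left endpoints: 0.5, 17/18, 25/18, 11/6, 41/18, 49/18, 19/6, 65/18, 73/18.
f(0.5) = 7.5, f(17/18) = 1711/162, f(25/18) = 2335/162, f(11/6) = 343/18, f(41/18) = 3967/162, f(49/18) = 4975/162, f(19/6) = 679/18, f(65/18) = 7375/162, f(73/18) = 8767/162.
Sum = Δt · [f(0.5) + f(17/18) + f(25/18) + ...].
Sum ≈ 108.486.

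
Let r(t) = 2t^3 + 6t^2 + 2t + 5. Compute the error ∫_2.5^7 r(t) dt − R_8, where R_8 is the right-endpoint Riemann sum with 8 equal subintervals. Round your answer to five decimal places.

-267.00732

Exact integral: ∫_2.5^7 r(t) dt = 1900.96875.
R_8 ≈ 2167.9760742.
Error ≈ 1900.96875 − 2167.9760742 ≈ -267.00732.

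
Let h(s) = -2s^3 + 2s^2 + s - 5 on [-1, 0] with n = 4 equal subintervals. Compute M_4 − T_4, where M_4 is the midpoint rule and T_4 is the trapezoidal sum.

M_4 = -4.359375.
T_4 = -4.28125.
M_4 − T_4 = -0.078125.

-0.078125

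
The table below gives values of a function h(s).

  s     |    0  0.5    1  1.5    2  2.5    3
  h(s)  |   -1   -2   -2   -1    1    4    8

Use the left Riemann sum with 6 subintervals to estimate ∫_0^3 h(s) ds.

-0.5

Δs = 0.5.
Sum = 0.5·[(-1) + (-2) + (-2) + (-1) + 1 + 4] = -0.5.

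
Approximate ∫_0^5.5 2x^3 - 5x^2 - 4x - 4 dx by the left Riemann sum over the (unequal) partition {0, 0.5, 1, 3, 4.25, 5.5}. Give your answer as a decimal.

16.5234375

Subinterval widths: 0.5, 0.5, 2, 1.25, 1.25.
Left endpoints: 0, 0.5, 1, 3, 4.25.
f(0) = -4, f(0.5) = -7, f(1) = -11, f(3) = -7, f(4.25) = 42.21875.
Sum = Σ Δx_i · f(x_i).
Sum = 16.5234375.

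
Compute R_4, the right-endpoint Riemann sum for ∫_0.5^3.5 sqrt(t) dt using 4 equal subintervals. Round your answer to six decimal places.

Δt = (3.5 − 0.5)/4 = 0.75.
Right endpoints: 1.25, 2, 2.75, 3.5.
f(1.25) ≈ 1.118034, f(2) ≈ 1.414214, f(2.75) ≈ 1.658312, f(3.5) ≈ 1.870829.
Sum = Δt · [f(1.25) + f(2) + f(2.75) + f(3.5)].
Sum ≈ 4.546041.

4.546041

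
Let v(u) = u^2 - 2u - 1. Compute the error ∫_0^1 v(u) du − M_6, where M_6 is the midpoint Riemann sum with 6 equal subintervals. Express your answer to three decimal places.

0.002

Exact integral: ∫_0^1 v(u) du ≈ -1.66667.
M_6 ≈ -1.66898.
Error ≈ -1.66667 − (-1.66898) ≈ 0.002.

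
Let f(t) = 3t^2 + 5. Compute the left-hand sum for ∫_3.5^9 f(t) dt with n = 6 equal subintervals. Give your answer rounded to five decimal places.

Δt = (9 − 3.5)/6 = 11/12.
Left endpoints: 3.5, 53/12, 16/3, 6.25, 43/6, 97/12.
f(3.5) = 41.75, f(53/12) = 3049/48, f(16/3) = 271/3, f(6.25) = 122.1875, f(43/6) = 1909/12, f(97/12) = 9649/48.
Sum = Δt · [f(3.5) + f(53/12) + f(16/3) + ...].
Sum ≈ 621.40451.

621.40451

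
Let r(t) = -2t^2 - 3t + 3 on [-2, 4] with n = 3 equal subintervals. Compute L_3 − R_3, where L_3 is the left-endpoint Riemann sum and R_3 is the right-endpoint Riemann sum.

84

L_3 = -14.
R_3 = -98.
L_3 − R_3 = 84.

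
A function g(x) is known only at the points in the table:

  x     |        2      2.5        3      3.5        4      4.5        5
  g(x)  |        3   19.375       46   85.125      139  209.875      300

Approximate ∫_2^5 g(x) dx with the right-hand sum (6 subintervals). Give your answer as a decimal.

399.6875

Δx = 0.5.
Sum = 0.5·[19.375 + 46 + 85.125 + 139 + 209.875 + 300] = 399.6875.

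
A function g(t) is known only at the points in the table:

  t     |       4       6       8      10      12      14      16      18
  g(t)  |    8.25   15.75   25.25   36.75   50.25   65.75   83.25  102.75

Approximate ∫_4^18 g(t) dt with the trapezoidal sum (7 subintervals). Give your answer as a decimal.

665

Δt = 2.
T_7 = (2/2)·[8.25 + 2·15.75 + 2·25.25 + 2·36.75 + 2·50.25 + 2·65.75 + 2·83.25 + 102.75] = 665.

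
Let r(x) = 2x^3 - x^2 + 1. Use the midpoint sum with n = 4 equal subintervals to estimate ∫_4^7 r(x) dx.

978

Δx = (7 − 4)/4 = 0.75.
Midpoints: 4.375, 5.125, 5.875, 6.625.
r(4.375) = 149.33984375, r(5.125) = 243.95703125, r(5.875) = 372.04296875, r(6.625) = 538.66015625.
Sum = Δx · [r(4.375) + r(5.125) + r(5.875) + r(6.625)].
Sum = 978.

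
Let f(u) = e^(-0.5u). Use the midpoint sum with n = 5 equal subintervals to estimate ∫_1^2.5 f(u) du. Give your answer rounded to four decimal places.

Δu = (2.5 − 1)/5 = 0.3.
Midpoints: 1.15, 1.45, 1.75, 2.05, 2.35.
f(1.15) ≈ 0.5627, f(1.45) ≈ 0.4843, f(1.75) ≈ 0.4169, f(2.05) ≈ 0.3588, f(2.35) ≈ 0.3088.
Sum = Δu · [f(1.15) + f(1.45) + f(1.75) + f(2.05) + f(2.35)].
Sum ≈ 0.6395.

0.6395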